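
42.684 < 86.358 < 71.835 False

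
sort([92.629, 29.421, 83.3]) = [29.421, 83.3, 92.629]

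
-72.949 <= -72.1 True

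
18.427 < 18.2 False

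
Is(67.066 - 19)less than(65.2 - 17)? Yes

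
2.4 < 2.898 True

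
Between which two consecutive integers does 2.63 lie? 2 and 3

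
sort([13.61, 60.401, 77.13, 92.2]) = [13.61, 60.401, 77.13, 92.2]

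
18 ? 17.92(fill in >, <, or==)>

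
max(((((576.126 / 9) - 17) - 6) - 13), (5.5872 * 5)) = 28.014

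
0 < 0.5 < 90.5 True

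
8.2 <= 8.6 True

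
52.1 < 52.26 True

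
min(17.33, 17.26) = 17.26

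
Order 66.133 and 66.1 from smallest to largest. 66.1, 66.133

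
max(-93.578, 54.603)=54.603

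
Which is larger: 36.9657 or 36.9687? 36.9687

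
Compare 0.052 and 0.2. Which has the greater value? 0.2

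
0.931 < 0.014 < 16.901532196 False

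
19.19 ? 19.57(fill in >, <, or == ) <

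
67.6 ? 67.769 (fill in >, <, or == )<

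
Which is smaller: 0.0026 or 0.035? 0.0026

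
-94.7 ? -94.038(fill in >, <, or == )<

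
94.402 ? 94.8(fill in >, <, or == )<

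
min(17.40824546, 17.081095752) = 17.081095752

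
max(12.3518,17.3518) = 17.3518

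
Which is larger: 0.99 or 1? 1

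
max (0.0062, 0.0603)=0.0603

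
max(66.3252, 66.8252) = 66.8252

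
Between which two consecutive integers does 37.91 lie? 37 and 38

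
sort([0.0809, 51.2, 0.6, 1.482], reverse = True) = [51.2, 1.482, 0.6, 0.0809]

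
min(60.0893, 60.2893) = 60.0893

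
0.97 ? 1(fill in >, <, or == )<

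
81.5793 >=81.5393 True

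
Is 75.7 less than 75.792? Yes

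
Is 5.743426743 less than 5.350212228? No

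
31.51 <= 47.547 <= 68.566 True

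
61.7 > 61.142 True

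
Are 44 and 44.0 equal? Yes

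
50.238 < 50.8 True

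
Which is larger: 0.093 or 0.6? 0.6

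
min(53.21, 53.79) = 53.21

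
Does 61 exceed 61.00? No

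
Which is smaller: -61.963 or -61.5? -61.963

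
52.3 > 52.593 False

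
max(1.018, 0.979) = 1.018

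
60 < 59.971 False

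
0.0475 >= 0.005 True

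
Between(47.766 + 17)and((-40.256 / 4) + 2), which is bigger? (47.766 + 17)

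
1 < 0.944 False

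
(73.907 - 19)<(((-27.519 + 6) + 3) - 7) False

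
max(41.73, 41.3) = 41.73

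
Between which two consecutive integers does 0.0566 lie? 0 and 1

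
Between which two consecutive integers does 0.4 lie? 0 and 1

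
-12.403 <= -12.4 True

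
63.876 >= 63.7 True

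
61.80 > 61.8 False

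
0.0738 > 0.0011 True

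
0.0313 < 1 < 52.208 True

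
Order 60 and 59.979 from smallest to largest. 59.979, 60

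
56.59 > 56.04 True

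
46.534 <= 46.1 False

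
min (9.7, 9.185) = 9.185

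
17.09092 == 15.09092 False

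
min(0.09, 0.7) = 0.09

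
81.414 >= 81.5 False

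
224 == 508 False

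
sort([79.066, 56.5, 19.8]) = [19.8, 56.5, 79.066]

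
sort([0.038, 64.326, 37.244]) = [0.038, 37.244, 64.326]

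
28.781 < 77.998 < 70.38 False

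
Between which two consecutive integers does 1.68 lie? 1 and 2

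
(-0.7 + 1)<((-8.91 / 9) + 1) False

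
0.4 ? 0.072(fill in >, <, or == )>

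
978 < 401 False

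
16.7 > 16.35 True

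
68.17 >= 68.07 True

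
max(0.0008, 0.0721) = 0.0721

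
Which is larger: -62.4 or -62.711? -62.4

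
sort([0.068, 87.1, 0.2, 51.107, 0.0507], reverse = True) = [87.1, 51.107, 0.2, 0.068, 0.0507]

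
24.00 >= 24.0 True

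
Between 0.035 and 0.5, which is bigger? 0.5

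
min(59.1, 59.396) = 59.1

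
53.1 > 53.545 False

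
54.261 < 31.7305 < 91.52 False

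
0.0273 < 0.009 False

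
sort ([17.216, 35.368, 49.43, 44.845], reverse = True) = [49.43, 44.845, 35.368, 17.216]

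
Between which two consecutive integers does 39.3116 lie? 39 and 40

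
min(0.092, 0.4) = 0.092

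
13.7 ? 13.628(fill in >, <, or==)>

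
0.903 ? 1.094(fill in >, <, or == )<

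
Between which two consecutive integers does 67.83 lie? 67 and 68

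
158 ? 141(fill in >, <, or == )>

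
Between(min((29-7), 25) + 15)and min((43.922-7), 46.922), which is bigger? (min((29-7), 25) + 15)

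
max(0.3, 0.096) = 0.3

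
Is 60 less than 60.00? No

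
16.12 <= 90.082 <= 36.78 False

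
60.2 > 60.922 False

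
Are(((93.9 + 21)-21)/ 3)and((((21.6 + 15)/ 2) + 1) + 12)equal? Yes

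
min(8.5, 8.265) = 8.265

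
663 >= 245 True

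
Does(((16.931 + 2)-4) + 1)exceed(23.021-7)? No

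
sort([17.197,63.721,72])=[17.197,63.721,72]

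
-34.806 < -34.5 True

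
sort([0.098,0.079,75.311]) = [0.079,0.098,75.311]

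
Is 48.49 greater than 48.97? No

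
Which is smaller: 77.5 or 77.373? 77.373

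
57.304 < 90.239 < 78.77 False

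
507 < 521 True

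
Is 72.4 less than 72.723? Yes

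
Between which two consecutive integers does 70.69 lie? 70 and 71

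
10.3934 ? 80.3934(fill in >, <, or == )<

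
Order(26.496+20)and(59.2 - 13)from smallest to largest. (59.2 - 13), (26.496+20)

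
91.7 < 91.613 False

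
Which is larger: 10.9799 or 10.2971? 10.9799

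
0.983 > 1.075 False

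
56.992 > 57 False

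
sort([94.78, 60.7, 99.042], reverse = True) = [99.042, 94.78, 60.7]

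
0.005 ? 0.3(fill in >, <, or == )<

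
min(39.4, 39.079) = 39.079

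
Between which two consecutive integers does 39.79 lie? 39 and 40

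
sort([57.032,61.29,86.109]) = [57.032,61.29,86.109]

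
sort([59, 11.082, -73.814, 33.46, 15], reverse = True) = [59, 33.46, 15, 11.082, -73.814]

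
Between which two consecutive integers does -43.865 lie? -44 and -43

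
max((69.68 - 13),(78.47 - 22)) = 56.68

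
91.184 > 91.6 False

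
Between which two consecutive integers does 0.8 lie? 0 and 1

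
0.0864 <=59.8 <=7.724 False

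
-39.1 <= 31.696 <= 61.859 True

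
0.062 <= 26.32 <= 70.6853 True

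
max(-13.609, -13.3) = -13.3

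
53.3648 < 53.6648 True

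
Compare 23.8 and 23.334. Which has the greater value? 23.8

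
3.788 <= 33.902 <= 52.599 True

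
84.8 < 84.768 False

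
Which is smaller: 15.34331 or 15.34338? 15.34331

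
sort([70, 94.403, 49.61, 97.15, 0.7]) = [0.7, 49.61, 70, 94.403, 97.15]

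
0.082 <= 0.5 True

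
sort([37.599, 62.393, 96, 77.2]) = [37.599, 62.393, 77.2, 96]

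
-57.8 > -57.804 True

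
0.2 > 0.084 True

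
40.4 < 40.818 True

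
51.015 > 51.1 False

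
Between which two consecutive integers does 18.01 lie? 18 and 19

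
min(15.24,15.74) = 15.24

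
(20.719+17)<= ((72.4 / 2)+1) False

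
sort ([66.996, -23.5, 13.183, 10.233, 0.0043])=[-23.5, 0.0043, 10.233, 13.183, 66.996]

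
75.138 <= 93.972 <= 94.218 True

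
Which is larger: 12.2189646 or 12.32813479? 12.32813479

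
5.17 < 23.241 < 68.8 True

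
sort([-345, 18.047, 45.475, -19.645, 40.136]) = [-345, -19.645, 18.047, 40.136, 45.475]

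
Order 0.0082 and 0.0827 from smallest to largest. 0.0082, 0.0827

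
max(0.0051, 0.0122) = 0.0122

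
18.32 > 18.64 False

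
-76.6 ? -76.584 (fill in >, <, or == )<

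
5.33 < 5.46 True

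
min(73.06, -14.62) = -14.62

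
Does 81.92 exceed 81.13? Yes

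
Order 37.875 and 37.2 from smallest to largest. 37.2, 37.875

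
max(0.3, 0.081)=0.3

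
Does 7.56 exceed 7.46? Yes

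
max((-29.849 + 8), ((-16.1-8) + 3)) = -21.1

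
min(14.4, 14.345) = 14.345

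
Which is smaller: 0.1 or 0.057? 0.057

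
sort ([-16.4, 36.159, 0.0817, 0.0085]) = [-16.4, 0.0085, 0.0817, 36.159]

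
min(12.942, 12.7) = 12.7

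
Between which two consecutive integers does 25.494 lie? 25 and 26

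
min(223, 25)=25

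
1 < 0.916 False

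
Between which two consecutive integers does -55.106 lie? -56 and -55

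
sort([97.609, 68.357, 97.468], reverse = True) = [97.609, 97.468, 68.357]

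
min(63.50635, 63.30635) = 63.30635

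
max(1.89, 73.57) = 73.57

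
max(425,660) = 660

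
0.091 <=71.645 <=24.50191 False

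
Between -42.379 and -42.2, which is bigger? -42.2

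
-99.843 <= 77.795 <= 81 True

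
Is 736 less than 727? No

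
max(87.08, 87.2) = 87.2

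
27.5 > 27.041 True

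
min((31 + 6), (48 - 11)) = 37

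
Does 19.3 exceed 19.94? No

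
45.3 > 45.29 True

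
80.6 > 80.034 True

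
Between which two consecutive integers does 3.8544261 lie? 3 and 4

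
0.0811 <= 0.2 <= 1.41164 True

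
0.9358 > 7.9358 False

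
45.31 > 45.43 False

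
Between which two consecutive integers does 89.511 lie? 89 and 90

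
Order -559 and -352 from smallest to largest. -559, -352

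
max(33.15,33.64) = 33.64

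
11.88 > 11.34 True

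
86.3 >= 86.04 True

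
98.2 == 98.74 False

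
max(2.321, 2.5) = 2.5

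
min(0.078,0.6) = 0.078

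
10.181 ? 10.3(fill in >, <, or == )<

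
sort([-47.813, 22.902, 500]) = [-47.813, 22.902, 500]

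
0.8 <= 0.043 False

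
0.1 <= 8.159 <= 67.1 True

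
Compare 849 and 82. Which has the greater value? 849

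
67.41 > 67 True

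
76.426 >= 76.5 False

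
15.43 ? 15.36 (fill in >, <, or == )>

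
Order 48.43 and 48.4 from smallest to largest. 48.4, 48.43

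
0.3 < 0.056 False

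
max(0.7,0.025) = 0.7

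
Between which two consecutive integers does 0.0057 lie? 0 and 1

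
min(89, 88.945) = 88.945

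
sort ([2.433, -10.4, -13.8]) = [-13.8, -10.4, 2.433]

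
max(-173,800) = 800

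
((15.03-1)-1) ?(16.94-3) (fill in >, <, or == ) <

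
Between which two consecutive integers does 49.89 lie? 49 and 50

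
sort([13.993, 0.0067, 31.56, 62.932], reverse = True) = [62.932, 31.56, 13.993, 0.0067]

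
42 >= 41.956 True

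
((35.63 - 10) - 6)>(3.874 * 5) True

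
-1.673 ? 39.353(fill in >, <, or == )<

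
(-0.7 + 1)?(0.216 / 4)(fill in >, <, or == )>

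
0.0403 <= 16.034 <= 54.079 True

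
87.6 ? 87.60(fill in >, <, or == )==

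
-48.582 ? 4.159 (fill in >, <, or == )<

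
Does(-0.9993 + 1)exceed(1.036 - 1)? No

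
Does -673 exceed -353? No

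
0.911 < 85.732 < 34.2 False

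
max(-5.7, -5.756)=-5.7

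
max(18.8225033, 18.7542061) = 18.8225033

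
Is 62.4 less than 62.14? No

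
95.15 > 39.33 True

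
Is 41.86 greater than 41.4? Yes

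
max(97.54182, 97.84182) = 97.84182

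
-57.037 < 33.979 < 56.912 True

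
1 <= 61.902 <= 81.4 True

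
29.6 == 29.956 False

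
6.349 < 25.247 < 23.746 False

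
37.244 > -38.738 True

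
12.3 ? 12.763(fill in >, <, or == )<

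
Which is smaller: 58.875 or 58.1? 58.1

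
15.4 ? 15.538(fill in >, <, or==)<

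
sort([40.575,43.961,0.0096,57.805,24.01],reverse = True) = [57.805,43.961,40.575,24.01,0.0096]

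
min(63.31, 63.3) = 63.3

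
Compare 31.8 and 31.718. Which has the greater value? 31.8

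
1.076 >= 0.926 True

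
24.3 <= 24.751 True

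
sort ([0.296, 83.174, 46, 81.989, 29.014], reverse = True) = [83.174, 81.989, 46, 29.014, 0.296]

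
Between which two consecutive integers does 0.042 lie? 0 and 1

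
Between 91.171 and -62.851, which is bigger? 91.171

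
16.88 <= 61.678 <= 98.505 True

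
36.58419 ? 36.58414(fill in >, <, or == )>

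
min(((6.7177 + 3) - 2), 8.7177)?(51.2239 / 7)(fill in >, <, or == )>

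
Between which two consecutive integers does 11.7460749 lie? 11 and 12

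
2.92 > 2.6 True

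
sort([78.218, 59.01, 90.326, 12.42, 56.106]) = [12.42, 56.106, 59.01, 78.218, 90.326]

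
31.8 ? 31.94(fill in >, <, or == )<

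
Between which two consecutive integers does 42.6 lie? 42 and 43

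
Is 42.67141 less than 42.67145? Yes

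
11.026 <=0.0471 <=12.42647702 False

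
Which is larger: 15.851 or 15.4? 15.851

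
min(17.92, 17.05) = 17.05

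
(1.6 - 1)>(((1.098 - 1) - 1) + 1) True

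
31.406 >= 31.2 True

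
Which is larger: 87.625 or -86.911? 87.625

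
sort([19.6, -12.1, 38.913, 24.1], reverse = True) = [38.913, 24.1, 19.6, -12.1]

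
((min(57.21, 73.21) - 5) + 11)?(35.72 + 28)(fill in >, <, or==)<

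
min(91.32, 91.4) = 91.32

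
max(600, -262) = 600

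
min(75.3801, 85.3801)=75.3801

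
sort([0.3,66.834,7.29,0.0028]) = [0.0028,0.3,7.29,66.834]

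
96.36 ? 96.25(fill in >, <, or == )>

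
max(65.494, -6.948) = 65.494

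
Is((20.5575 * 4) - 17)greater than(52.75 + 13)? No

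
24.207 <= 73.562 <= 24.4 False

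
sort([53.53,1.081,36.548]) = [1.081,36.548,53.53]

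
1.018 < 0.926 False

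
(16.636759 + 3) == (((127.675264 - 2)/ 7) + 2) False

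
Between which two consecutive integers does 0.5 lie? 0 and 1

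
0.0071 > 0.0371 False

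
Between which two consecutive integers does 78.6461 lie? 78 and 79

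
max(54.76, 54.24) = 54.76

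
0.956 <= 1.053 True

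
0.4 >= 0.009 True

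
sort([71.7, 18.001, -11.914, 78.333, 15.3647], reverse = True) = [78.333, 71.7, 18.001, 15.3647, -11.914]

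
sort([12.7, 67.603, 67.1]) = [12.7, 67.1, 67.603]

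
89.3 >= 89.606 False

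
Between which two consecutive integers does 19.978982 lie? 19 and 20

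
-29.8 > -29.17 False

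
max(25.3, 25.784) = 25.784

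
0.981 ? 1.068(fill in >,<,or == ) <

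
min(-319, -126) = -319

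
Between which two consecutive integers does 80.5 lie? 80 and 81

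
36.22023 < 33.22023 False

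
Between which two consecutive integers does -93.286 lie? -94 and -93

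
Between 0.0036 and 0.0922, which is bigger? 0.0922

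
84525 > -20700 True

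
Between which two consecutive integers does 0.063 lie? 0 and 1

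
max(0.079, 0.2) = 0.2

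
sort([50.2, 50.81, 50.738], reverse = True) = [50.81, 50.738, 50.2]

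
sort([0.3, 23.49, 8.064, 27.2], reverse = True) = [27.2, 23.49, 8.064, 0.3]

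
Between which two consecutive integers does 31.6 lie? 31 and 32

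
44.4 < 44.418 True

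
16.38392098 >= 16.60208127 False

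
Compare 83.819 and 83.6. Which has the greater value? 83.819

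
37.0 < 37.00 False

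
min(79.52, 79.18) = 79.18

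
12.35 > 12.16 True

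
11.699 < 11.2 False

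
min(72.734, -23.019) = -23.019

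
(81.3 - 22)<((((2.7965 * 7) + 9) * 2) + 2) False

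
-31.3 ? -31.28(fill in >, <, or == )<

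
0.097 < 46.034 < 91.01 True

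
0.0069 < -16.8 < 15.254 False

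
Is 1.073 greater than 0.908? Yes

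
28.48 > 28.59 False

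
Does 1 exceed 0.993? Yes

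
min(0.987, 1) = 0.987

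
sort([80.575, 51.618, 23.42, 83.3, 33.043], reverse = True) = [83.3, 80.575, 51.618, 33.043, 23.42]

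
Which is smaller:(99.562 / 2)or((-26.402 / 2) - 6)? ((-26.402 / 2) - 6)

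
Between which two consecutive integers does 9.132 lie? 9 and 10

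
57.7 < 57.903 True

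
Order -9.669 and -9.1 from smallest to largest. -9.669, -9.1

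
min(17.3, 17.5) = 17.3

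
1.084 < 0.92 False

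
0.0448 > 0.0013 True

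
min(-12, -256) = -256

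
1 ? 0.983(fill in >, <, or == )>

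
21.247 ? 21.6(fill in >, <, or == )<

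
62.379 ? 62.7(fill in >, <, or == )<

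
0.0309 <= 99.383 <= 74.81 False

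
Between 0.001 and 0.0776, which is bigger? 0.0776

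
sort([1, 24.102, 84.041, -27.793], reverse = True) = [84.041, 24.102, 1, -27.793]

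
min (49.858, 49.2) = 49.2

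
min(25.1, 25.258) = 25.1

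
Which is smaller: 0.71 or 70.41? 0.71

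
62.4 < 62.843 True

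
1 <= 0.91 False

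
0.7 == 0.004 False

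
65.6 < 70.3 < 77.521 True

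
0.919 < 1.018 True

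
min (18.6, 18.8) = 18.6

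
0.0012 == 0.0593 False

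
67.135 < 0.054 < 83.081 False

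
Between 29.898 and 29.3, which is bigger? 29.898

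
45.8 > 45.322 True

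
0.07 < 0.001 False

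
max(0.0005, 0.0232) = 0.0232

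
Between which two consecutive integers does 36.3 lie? 36 and 37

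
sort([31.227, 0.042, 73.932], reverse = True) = [73.932, 31.227, 0.042]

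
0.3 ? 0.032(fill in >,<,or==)>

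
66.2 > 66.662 False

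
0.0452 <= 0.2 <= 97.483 True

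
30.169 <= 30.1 False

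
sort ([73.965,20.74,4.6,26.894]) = [4.6,20.74,26.894,73.965]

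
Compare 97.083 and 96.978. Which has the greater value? 97.083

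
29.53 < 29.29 False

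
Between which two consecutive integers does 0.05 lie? 0 and 1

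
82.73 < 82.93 True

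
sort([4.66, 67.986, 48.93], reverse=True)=[67.986, 48.93, 4.66]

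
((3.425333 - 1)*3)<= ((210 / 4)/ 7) True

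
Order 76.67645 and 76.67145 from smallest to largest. 76.67145, 76.67645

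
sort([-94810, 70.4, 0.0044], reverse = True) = [70.4, 0.0044, -94810]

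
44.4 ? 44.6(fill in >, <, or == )<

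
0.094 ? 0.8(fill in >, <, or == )<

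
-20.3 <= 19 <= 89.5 True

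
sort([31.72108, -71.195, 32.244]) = [-71.195, 31.72108, 32.244]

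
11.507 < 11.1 False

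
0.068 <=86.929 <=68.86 False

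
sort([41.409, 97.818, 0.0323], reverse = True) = [97.818, 41.409, 0.0323]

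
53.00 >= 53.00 True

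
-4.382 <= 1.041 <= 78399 True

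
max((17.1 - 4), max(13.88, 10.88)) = 13.88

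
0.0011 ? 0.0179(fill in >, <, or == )<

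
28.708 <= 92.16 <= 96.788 True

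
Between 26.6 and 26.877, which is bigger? 26.877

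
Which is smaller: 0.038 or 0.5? 0.038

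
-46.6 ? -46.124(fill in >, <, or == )<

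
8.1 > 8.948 False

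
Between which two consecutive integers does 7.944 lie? 7 and 8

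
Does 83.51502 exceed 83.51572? No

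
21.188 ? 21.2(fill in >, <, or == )<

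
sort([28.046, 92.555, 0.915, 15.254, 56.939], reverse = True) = [92.555, 56.939, 28.046, 15.254, 0.915]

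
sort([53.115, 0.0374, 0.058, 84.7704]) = [0.0374, 0.058, 53.115, 84.7704]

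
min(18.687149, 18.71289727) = 18.687149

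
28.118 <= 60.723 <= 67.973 True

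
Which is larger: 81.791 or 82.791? 82.791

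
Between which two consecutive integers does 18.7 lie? 18 and 19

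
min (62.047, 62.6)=62.047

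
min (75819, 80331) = 75819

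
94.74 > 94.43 True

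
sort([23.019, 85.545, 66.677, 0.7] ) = [0.7, 23.019, 66.677, 85.545]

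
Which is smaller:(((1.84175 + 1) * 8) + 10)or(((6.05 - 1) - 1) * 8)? (((6.05 - 1) - 1) * 8)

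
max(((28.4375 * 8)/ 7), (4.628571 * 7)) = 32.5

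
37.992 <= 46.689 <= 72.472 True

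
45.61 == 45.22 False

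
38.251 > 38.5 False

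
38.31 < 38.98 True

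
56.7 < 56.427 False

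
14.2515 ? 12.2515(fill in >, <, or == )>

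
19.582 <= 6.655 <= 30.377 False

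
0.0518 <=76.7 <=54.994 False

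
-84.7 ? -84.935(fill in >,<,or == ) >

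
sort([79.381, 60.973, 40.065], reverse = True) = [79.381, 60.973, 40.065]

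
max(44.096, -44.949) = 44.096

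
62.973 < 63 True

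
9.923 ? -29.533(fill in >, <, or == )>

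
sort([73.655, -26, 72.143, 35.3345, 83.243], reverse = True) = [83.243, 73.655, 72.143, 35.3345, -26]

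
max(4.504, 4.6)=4.6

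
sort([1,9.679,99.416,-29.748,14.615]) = [-29.748,1,9.679,14.615,99.416]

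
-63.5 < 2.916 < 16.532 True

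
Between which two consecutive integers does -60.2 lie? -61 and -60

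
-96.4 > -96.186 False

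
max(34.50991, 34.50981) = 34.50991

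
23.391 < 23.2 False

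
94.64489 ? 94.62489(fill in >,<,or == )>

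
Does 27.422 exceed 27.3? Yes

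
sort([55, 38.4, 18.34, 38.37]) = [18.34, 38.37, 38.4, 55]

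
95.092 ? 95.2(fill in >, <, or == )<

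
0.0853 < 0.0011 False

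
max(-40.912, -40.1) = -40.1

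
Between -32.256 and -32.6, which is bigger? -32.256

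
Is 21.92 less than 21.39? No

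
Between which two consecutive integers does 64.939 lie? 64 and 65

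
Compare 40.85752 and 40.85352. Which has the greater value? 40.85752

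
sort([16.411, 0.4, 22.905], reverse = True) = [22.905, 16.411, 0.4]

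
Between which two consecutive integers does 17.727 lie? 17 and 18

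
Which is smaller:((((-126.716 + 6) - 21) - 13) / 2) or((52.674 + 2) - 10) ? ((((-126.716 + 6) - 21) - 13) / 2)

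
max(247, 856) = 856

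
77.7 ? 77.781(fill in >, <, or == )<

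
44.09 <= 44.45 True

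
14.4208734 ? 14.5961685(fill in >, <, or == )<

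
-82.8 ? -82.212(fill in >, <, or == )<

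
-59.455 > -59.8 True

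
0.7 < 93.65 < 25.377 False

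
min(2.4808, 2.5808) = 2.4808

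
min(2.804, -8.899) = -8.899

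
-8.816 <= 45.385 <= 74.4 True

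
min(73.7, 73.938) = 73.7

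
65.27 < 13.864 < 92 False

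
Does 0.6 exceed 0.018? Yes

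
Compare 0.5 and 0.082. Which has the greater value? 0.5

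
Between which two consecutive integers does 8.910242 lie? 8 and 9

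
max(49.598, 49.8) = 49.8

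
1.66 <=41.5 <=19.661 False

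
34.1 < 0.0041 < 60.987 False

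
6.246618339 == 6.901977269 False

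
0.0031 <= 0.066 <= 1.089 True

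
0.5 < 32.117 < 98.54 True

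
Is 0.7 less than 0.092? No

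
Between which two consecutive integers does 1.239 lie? 1 and 2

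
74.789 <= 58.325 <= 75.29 False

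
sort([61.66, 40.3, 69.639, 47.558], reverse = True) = [69.639, 61.66, 47.558, 40.3]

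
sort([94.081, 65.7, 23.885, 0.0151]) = [0.0151, 23.885, 65.7, 94.081]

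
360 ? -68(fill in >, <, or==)>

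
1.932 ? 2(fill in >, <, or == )<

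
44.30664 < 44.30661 False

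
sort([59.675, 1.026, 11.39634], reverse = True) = [59.675, 11.39634, 1.026]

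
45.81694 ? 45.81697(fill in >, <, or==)<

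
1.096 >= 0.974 True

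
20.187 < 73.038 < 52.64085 False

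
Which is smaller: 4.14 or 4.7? 4.14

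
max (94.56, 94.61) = 94.61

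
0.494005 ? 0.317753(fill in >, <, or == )>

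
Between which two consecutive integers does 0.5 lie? 0 and 1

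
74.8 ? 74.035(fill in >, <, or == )>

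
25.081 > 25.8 False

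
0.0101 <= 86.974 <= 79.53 False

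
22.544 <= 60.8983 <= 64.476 True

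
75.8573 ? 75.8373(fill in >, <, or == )>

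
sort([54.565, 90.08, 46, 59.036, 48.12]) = [46, 48.12, 54.565, 59.036, 90.08]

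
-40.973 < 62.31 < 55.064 False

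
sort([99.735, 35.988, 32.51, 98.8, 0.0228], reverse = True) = [99.735, 98.8, 35.988, 32.51, 0.0228]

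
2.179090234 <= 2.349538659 True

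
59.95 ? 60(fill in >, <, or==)<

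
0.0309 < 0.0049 False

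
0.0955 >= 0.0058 True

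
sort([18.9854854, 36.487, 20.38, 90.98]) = [18.9854854, 20.38, 36.487, 90.98]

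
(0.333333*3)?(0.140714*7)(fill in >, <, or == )>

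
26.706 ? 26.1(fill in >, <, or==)>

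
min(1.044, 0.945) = 0.945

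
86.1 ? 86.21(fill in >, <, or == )<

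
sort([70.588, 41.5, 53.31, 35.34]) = [35.34, 41.5, 53.31, 70.588]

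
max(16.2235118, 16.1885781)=16.2235118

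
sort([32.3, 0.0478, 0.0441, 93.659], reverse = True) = [93.659, 32.3, 0.0478, 0.0441]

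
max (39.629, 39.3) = 39.629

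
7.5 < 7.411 False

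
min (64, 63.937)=63.937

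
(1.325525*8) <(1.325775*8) True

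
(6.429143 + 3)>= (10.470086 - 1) False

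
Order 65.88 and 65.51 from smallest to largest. 65.51, 65.88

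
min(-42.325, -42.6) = -42.6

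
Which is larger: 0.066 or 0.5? 0.5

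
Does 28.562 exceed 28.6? No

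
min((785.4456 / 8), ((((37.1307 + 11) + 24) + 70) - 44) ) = 98.1307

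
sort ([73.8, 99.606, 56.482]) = [56.482, 73.8, 99.606]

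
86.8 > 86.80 False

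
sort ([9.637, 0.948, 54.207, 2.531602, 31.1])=[0.948, 2.531602, 9.637, 31.1, 54.207]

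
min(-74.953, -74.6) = -74.953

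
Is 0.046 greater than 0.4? No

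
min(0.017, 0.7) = 0.017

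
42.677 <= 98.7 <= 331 True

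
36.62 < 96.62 True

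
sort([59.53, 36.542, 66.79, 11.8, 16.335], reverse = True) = [66.79, 59.53, 36.542, 16.335, 11.8]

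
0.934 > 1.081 False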